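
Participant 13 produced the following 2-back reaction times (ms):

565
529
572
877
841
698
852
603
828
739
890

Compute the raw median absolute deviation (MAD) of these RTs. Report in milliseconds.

Sorted: 529, 565, 572, 603, 698, 739, 828, 841, 852, 877, 890 → median = 739
|x − 739|: 174, 210, 167, 138, 102, 41, 113, 136, 89, 0, 151
Sorted deviations: 0, 41, 89, 102, 113, 136, 138, 151, 167, 174, 210 → MAD = 136

136 ms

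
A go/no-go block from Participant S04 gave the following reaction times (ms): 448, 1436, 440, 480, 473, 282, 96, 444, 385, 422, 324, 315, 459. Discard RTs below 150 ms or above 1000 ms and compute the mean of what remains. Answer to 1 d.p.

Excluded: 96, 1436
Retained (n=11): Σ = 4472
Mean = 4472/11 = 406.5455

406.5 ms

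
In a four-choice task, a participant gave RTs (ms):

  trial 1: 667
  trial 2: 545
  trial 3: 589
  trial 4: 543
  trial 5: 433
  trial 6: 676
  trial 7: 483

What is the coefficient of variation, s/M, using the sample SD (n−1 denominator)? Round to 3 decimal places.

0.160

n = 7, Σ = 3936, M = 562.2857
Σ(x−M)² = 48281.429; s = √(48281.429/6) = 89.7045
CV = 89.7045 / 562.2857 = 0.15954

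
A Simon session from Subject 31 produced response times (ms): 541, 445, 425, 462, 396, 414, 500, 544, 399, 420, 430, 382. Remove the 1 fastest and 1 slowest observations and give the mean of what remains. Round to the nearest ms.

443 ms

Sorted: 382, 396, 399, 414, 420, 425, 430, 445, 462, 500, 541, 544
Drop lowest 1 (382) and highest 1 (544)
Remaining (n=10): Σ = 4432, mean = 4432/10 = 443.200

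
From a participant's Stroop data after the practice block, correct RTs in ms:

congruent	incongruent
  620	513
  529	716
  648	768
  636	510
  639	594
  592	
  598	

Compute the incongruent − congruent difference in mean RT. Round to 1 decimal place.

11.3 ms

M(congruent) = 4262/7 = 608.857
M(incongruent) = 3101/5 = 620.200
Difference = 620.200 − 608.857 = 11.343 ms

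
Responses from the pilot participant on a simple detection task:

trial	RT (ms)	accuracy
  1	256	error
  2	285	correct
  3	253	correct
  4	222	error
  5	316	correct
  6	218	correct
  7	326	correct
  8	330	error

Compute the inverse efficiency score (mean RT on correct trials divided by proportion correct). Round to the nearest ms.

447 ms

Correct trials (n=5): 285, 253, 316, 218, 326
Mean correct RT = 1398/5 = 279.6000 ms
Proportion correct = 5/8
IES = 279.6000 / (5/8) = 447.360 ms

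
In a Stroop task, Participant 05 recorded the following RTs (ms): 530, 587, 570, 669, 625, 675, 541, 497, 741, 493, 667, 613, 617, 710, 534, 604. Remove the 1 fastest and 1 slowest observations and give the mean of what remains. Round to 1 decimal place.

602.8 ms

Sorted: 493, 497, 530, 534, 541, 570, 587, 604, 613, 617, 625, 667, 669, 675, 710, 741
Drop lowest 1 (493) and highest 1 (741)
Remaining (n=14): Σ = 8439, mean = 8439/14 = 602.786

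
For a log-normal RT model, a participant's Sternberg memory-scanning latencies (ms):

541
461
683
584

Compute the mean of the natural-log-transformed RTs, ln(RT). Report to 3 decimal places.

ln(RT): 6.2934, 6.1334, 6.5265, 6.3699
Σ ln(RT) = 25.3232
Mean = 25.3232/4 = 6.33080

6.331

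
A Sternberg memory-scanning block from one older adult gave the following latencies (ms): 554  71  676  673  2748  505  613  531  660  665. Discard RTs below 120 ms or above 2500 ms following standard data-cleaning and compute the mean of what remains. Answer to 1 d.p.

609.6 ms

Excluded: 71, 2748
Retained (n=8): Σ = 4877
Mean = 4877/8 = 609.6250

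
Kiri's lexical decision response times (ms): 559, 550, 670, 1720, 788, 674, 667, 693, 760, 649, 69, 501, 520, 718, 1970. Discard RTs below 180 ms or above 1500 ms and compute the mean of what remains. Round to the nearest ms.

646 ms

Excluded: 69, 1720, 1970
Retained (n=12): Σ = 7749
Mean = 7749/12 = 645.7500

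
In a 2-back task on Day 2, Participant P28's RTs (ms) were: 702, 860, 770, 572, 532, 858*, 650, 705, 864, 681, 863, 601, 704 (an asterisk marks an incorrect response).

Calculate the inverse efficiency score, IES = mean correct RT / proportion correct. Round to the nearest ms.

768 ms

Correct trials (n=12): 702, 860, 770, 572, 532, 650, 705, 864, 681, 863, 601, 704
Mean correct RT = 8504/12 = 708.6667 ms
Proportion correct = 12/13
IES = 708.6667 / (12/13) = 767.722 ms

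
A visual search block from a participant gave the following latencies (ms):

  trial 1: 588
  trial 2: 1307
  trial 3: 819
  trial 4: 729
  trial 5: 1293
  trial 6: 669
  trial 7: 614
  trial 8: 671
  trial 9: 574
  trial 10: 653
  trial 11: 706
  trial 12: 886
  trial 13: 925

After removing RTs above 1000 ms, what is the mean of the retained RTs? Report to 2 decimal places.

Excluded: 1293, 1307
Retained (n=11): Σ = 7834
Mean = 7834/11 = 712.1818

712.18 ms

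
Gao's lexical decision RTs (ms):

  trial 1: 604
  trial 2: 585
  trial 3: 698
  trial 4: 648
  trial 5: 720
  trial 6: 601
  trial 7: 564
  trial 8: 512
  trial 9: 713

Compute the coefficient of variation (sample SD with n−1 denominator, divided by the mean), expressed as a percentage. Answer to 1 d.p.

n = 9, Σ = 5645, M = 627.2222
Σ(x−M)² = 41689.556; s = √(41689.556/8) = 72.1886
CV = 72.1886 / 627.2222 = 0.11509 = 11.509%

11.5%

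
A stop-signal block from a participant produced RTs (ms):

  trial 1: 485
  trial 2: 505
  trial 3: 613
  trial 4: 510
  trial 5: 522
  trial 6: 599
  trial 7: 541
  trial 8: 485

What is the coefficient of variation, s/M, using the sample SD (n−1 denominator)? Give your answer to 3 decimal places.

n = 8, Σ = 4260, M = 532.5000
Σ(x−M)² = 16860.000; s = √(16860.000/7) = 49.0772
CV = 49.0772 / 532.5000 = 0.09216

0.092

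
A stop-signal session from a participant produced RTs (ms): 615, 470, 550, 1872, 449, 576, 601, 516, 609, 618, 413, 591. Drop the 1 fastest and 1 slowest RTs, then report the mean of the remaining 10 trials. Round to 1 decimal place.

Sorted: 413, 449, 470, 516, 550, 576, 591, 601, 609, 615, 618, 1872
Drop lowest 1 (413) and highest 1 (1872)
Remaining (n=10): Σ = 5595, mean = 5595/10 = 559.500

559.5 ms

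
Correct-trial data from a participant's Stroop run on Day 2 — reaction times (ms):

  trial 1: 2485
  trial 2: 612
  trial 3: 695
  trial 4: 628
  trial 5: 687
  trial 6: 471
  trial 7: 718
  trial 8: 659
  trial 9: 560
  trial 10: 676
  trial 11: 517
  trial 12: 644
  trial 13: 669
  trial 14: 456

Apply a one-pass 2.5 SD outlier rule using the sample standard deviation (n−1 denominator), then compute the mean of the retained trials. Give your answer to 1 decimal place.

n = 14, ΣRT = 10477, M = 748.357
Σ(x−M)² = 3338353.21; s = √(3338353.21/13) = 506.751
Cutoffs: 748.357 ± 2.5·506.751 → [-518.5, 2015.2]
Outside: 2485 → excluded.
Retained (n=13): Σ = 7992, mean = 7992/13 = 614.769

614.8 ms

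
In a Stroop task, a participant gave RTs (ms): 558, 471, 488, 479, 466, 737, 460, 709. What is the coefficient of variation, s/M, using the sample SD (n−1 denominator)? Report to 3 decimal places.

0.208

n = 8, Σ = 4368, M = 546.0000
Σ(x−M)² = 90468.000; s = √(90468.000/7) = 113.6838
CV = 113.6838 / 546.0000 = 0.20821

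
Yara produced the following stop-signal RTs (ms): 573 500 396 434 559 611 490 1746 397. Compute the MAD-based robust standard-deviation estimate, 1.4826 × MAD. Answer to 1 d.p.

108.2 ms

Sorted: 396, 397, 434, 490, 500, 559, 573, 611, 1746 → median = 500
|x − 500| sorted: 0, 10, 59, 66, 73, 103, 104, 111, 1246 → MAD = 73
Robust SD ≈ 1.4826 × 73 = 108.230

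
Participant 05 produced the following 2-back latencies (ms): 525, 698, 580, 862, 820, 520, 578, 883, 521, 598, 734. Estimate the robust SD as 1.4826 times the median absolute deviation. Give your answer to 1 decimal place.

115.6 ms

Sorted: 520, 521, 525, 578, 580, 598, 698, 734, 820, 862, 883 → median = 598
|x − 598| sorted: 0, 18, 20, 73, 77, 78, 100, 136, 222, 264, 285 → MAD = 78
Robust SD ≈ 1.4826 × 78 = 115.643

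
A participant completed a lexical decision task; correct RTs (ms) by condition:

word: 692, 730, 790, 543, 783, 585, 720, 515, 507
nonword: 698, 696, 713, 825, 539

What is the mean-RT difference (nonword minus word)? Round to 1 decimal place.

42.5 ms

M(word) = 5865/9 = 651.667
M(nonword) = 3471/5 = 694.200
Difference = 694.200 − 651.667 = 42.533 ms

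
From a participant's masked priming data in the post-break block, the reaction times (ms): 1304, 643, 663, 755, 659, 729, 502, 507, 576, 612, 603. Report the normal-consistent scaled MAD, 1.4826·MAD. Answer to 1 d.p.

Sorted: 502, 507, 576, 603, 612, 643, 659, 663, 729, 755, 1304 → median = 643
|x − 643| sorted: 0, 16, 20, 31, 40, 67, 86, 112, 136, 141, 661 → MAD = 67
Robust SD ≈ 1.4826 × 67 = 99.334

99.3 ms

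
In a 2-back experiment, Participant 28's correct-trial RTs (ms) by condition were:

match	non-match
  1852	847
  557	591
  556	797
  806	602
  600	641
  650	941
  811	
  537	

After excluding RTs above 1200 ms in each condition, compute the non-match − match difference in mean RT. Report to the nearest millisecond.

91 ms

match: exclude 1852
M(match) = 4517/7 = 645.286
M(non-match) = 4419/6 = 736.500
Difference = 736.500 − 645.286 = 91.214 ms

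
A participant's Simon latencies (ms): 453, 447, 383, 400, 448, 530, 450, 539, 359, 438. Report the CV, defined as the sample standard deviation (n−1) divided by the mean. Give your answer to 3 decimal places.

0.129

n = 10, Σ = 4447, M = 444.7000
Σ(x−M)² = 29476.100; s = √(29476.100/9) = 57.2287
CV = 57.2287 / 444.7000 = 0.12869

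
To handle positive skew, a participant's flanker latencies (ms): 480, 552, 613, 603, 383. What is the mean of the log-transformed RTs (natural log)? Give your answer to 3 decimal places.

ln(RT): 6.1738, 6.3135, 6.4184, 6.4019, 5.9480
Σ ln(RT) = 31.2557
Mean = 31.2557/5 = 6.25113

6.251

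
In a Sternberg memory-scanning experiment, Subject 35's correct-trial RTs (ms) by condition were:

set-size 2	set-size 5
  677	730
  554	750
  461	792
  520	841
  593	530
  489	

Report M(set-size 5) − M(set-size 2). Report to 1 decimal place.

M(set-size 2) = 3294/6 = 549.000
M(set-size 5) = 3643/5 = 728.600
Difference = 728.600 − 549.000 = 179.600 ms

179.6 ms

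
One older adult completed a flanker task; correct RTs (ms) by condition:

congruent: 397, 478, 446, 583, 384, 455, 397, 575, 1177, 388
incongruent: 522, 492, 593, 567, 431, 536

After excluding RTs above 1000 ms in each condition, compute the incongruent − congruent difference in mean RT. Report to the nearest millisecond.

congruent: exclude 1177
M(congruent) = 4103/9 = 455.889
M(incongruent) = 3141/6 = 523.500
Difference = 523.500 − 455.889 = 67.611 ms

68 ms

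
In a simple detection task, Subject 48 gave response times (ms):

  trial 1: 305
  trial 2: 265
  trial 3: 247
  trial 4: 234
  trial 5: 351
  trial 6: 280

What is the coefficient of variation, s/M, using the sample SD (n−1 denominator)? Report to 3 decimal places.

0.152

n = 6, Σ = 1682, M = 280.3333
Σ(x−M)² = 9095.333; s = √(9095.333/5) = 42.6505
CV = 42.6505 / 280.3333 = 0.15214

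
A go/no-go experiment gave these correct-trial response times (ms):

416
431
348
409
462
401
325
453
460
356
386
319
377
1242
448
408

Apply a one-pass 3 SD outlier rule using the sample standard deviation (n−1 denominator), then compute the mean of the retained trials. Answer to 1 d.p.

n = 16, ΣRT = 7241, M = 452.562
Σ(x−M)² = 696229.94; s = √(696229.94/15) = 215.442
Cutoffs: 452.562 ± 3·215.442 → [-193.8, 1098.9]
Outside: 1242 → excluded.
Retained (n=15): Σ = 5999, mean = 5999/15 = 399.933

399.9 ms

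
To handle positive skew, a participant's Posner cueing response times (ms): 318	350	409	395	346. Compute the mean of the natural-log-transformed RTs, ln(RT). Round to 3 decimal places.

ln(RT): 5.7621, 5.8579, 6.0137, 5.9789, 5.8464
Σ ln(RT) = 29.4590
Mean = 29.4590/5 = 5.89180

5.892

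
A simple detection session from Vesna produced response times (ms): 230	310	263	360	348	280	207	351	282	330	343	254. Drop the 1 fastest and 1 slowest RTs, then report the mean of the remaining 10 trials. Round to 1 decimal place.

299.1 ms

Sorted: 207, 230, 254, 263, 280, 282, 310, 330, 343, 348, 351, 360
Drop lowest 1 (207) and highest 1 (360)
Remaining (n=10): Σ = 2991, mean = 2991/10 = 299.100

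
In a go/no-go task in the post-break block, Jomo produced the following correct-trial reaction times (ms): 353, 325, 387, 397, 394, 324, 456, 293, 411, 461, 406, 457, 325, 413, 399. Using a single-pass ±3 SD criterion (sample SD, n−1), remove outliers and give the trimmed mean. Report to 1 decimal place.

386.7 ms

n = 15, ΣRT = 5801, M = 386.733
Σ(x−M)² = 38690.93; s = √(38690.93/14) = 52.570
Cutoffs: 386.733 ± 3·52.570 → [229.0, 544.4]
No RTs fall outside the cutoffs; all 15 retained. Mean = 5801/15 = 386.733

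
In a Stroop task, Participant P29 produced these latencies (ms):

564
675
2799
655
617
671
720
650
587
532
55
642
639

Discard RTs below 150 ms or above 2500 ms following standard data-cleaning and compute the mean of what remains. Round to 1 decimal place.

632.0 ms

Excluded: 55, 2799
Retained (n=11): Σ = 6952
Mean = 6952/11 = 632.0000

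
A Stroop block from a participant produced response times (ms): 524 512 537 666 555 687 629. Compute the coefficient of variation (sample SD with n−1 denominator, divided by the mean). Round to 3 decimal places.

n = 7, Σ = 4110, M = 587.1429
Σ(x−M)² = 31122.857; s = √(31122.857/6) = 72.0218
CV = 72.0218 / 587.1429 = 0.12266

0.123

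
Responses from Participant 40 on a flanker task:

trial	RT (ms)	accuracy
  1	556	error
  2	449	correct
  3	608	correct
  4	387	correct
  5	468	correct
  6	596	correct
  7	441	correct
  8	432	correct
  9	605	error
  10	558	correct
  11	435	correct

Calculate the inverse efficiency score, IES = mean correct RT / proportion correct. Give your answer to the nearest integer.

594 ms

Correct trials (n=9): 449, 608, 387, 468, 596, 441, 432, 558, 435
Mean correct RT = 4374/9 = 486.0000 ms
Proportion correct = 9/11
IES = 486.0000 / (9/11) = 594.000 ms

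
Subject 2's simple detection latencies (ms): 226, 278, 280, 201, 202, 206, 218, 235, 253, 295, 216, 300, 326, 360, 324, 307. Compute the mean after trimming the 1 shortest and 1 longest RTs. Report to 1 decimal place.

Sorted: 201, 202, 206, 216, 218, 226, 235, 253, 278, 280, 295, 300, 307, 324, 326, 360
Drop lowest 1 (201) and highest 1 (360)
Remaining (n=14): Σ = 3666, mean = 3666/14 = 261.857

261.9 ms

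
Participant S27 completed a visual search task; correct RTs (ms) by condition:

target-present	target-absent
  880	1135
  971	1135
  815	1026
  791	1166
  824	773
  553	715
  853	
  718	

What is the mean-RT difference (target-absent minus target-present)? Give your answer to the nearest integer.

191 ms

M(target-present) = 6405/8 = 800.625
M(target-absent) = 5950/6 = 991.667
Difference = 991.667 − 800.625 = 191.042 ms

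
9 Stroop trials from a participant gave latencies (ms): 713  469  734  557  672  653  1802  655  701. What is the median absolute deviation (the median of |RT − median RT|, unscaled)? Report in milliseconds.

41 ms

Sorted: 469, 557, 653, 655, 672, 701, 713, 734, 1802 → median = 672
|x − 672|: 41, 203, 62, 115, 0, 19, 1130, 17, 29
Sorted deviations: 0, 17, 19, 29, 41, 62, 115, 203, 1130 → MAD = 41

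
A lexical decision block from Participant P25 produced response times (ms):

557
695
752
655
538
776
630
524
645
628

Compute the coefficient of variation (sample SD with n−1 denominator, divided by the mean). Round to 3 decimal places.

0.133

n = 10, Σ = 6400, M = 640.0000
Σ(x−M)² = 65308.000; s = √(65308.000/9) = 85.1848
CV = 85.1848 / 640.0000 = 0.13310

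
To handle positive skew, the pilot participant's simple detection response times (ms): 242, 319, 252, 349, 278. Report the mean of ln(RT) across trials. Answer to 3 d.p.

ln(RT): 5.4889, 5.7652, 5.5294, 5.8551, 5.6276
Σ ln(RT) = 28.2663
Mean = 28.2663/5 = 5.65325

5.653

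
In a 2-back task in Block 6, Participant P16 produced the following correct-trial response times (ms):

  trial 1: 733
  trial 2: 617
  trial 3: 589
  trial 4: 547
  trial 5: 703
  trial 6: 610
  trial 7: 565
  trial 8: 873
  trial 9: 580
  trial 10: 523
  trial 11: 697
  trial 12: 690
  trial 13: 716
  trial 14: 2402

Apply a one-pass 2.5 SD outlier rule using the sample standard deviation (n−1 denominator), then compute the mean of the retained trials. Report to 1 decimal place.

649.5 ms

n = 14, ΣRT = 10845, M = 774.643
Σ(x−M)² = 2964867.21; s = √(2964867.21/13) = 477.563
Cutoffs: 774.643 ± 2.5·477.563 → [-419.3, 1968.6]
Outside: 2402 → excluded.
Retained (n=13): Σ = 8443, mean = 8443/13 = 649.462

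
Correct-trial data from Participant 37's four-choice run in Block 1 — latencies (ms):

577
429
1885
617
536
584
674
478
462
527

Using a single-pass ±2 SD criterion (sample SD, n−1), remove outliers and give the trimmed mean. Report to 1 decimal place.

542.7 ms

n = 10, ΣRT = 6769, M = 676.900
Σ(x−M)² = 1671232.90; s = √(1671232.90/9) = 430.921
Cutoffs: 676.900 ± 2·430.921 → [-184.9, 1538.7]
Outside: 1885 → excluded.
Retained (n=9): Σ = 4884, mean = 4884/9 = 542.667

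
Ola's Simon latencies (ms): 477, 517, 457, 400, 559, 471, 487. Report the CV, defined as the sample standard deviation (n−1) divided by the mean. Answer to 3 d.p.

n = 7, Σ = 3368, M = 481.1429
Σ(x−M)² = 14668.857; s = √(14668.857/6) = 49.4450
CV = 49.4450 / 481.1429 = 0.10277

0.103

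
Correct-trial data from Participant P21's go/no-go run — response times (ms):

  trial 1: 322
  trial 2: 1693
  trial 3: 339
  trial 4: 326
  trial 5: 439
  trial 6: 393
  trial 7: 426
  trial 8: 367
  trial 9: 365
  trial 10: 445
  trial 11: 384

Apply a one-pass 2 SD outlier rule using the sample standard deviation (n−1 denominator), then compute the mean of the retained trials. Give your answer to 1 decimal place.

n = 11, ΣRT = 5499, M = 499.909
Σ(x−M)² = 1584170.91; s = √(1584170.91/10) = 398.016
Cutoffs: 499.909 ± 2·398.016 → [-296.1, 1295.9]
Outside: 1693 → excluded.
Retained (n=10): Σ = 3806, mean = 3806/10 = 380.600

380.6 ms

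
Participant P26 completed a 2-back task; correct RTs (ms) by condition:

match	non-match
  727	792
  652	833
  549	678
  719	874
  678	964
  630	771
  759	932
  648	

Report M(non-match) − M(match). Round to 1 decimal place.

M(match) = 5362/8 = 670.250
M(non-match) = 5844/7 = 834.857
Difference = 834.857 − 670.250 = 164.607 ms

164.6 ms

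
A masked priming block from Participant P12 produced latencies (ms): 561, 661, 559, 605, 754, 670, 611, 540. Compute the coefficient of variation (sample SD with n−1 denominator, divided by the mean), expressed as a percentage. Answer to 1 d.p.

11.6%

n = 8, Σ = 4961, M = 620.1250
Σ(x−M)² = 36044.875; s = √(36044.875/7) = 71.7584
CV = 71.7584 / 620.1250 = 0.11572 = 11.572%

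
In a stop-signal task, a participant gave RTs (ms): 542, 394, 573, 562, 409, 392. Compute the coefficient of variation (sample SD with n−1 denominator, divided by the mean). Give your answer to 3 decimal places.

n = 6, Σ = 2872, M = 478.6667
Σ(x−M)² = 39387.333; s = √(39387.333/5) = 88.7551
CV = 88.7551 / 478.6667 = 0.18542

0.185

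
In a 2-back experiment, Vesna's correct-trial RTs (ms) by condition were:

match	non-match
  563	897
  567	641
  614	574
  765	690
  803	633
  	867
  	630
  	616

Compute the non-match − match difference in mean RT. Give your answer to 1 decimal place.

31.1 ms

M(match) = 3312/5 = 662.400
M(non-match) = 5548/8 = 693.500
Difference = 693.500 − 662.400 = 31.100 ms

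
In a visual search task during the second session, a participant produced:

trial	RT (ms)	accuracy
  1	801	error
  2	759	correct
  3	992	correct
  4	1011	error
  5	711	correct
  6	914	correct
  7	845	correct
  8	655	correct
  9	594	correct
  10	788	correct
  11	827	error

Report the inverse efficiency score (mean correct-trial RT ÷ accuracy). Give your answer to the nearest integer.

1076 ms

Correct trials (n=8): 759, 992, 711, 914, 845, 655, 594, 788
Mean correct RT = 6258/8 = 782.2500 ms
Proportion correct = 8/11
IES = 782.2500 / (8/11) = 1075.594 ms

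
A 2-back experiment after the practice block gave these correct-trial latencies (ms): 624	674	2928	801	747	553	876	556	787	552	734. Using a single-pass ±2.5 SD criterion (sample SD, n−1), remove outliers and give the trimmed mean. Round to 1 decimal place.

690.4 ms

n = 11, ΣRT = 9832, M = 893.818
Σ(x−M)² = 4673575.64; s = √(4673575.64/10) = 683.636
Cutoffs: 893.818 ± 2.5·683.636 → [-815.3, 2602.9]
Outside: 2928 → excluded.
Retained (n=10): Σ = 6904, mean = 6904/10 = 690.400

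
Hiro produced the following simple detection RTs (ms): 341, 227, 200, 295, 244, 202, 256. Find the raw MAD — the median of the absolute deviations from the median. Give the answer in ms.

42 ms

Sorted: 200, 202, 227, 244, 256, 295, 341 → median = 244
|x − 244|: 97, 17, 44, 51, 0, 42, 12
Sorted deviations: 0, 12, 17, 42, 44, 51, 97 → MAD = 42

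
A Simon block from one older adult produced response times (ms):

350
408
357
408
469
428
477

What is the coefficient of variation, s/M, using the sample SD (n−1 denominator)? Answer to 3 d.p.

0.119

n = 7, Σ = 2897, M = 413.8571
Σ(x−M)² = 14606.857; s = √(14606.857/6) = 49.3404
CV = 49.3404 / 413.8571 = 0.11922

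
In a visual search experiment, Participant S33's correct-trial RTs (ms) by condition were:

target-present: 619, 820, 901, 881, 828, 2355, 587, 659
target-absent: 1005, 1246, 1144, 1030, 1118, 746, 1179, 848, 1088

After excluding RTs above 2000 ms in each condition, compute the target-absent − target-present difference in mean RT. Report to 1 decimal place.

target-present: exclude 2355
M(target-present) = 5295/7 = 756.429
M(target-absent) = 9404/9 = 1044.889
Difference = 1044.889 − 756.429 = 288.460 ms

288.5 ms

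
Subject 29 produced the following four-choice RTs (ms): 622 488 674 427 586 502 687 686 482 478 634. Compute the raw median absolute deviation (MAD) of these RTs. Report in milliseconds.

98 ms

Sorted: 427, 478, 482, 488, 502, 586, 622, 634, 674, 686, 687 → median = 586
|x − 586|: 36, 98, 88, 159, 0, 84, 101, 100, 104, 108, 48
Sorted deviations: 0, 36, 48, 84, 88, 98, 100, 101, 104, 108, 159 → MAD = 98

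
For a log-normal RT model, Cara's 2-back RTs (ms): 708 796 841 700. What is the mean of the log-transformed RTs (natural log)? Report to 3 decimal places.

ln(RT): 6.5624, 6.6796, 6.7346, 6.5511
Σ ln(RT) = 26.5277
Mean = 26.5277/4 = 6.63193

6.632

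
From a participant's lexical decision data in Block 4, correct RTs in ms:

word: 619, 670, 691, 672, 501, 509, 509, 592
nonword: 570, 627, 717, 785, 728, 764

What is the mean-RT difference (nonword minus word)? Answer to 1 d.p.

103.1 ms

M(word) = 4763/8 = 595.375
M(nonword) = 4191/6 = 698.500
Difference = 698.500 − 595.375 = 103.125 ms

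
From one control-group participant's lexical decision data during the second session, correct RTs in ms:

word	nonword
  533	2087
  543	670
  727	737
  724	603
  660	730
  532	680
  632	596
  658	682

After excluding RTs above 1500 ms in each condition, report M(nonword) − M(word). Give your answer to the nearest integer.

45 ms

nonword: exclude 2087
M(word) = 5009/8 = 626.125
M(nonword) = 4698/7 = 671.143
Difference = 671.143 − 626.125 = 45.018 ms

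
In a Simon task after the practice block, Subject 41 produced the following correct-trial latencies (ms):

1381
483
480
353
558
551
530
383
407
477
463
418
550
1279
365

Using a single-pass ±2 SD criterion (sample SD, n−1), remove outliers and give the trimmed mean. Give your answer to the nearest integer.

n = 15, ΣRT = 8678, M = 578.533
Σ(x−M)² = 1371337.73; s = √(1371337.73/14) = 312.974
Cutoffs: 578.533 ± 2·312.974 → [-47.4, 1204.5]
Outside: 1279, 1381 → excluded.
Retained (n=13): Σ = 6018, mean = 6018/13 = 462.923

463 ms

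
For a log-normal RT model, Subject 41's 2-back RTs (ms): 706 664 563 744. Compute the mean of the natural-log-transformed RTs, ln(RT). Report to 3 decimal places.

6.501

ln(RT): 6.5596, 6.4983, 6.3333, 6.6120
Σ ln(RT) = 26.0032
Mean = 26.0032/4 = 6.50080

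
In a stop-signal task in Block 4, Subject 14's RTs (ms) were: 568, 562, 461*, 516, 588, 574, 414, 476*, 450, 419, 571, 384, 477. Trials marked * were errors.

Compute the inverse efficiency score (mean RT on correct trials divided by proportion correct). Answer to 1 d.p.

Correct trials (n=11): 568, 562, 516, 588, 574, 414, 450, 419, 571, 384, 477
Mean correct RT = 5523/11 = 502.0909 ms
Proportion correct = 11/13
IES = 502.0909 / (11/13) = 593.380 ms

593.4 ms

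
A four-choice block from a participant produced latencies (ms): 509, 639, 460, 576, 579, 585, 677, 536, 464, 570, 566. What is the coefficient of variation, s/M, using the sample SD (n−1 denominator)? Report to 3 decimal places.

0.118

n = 11, Σ = 6161, M = 560.0909
Σ(x−M)² = 43700.909; s = √(43700.909/10) = 66.1067
CV = 66.1067 / 560.0909 = 0.11803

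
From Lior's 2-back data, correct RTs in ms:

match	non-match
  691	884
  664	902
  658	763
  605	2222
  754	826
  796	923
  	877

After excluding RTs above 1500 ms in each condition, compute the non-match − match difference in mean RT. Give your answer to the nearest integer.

168 ms

non-match: exclude 2222
M(match) = 4168/6 = 694.667
M(non-match) = 5175/6 = 862.500
Difference = 862.500 − 694.667 = 167.833 ms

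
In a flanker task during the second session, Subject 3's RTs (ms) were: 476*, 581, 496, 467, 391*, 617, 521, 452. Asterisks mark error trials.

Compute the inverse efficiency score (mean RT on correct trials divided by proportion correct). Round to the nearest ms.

Correct trials (n=6): 581, 496, 467, 617, 521, 452
Mean correct RT = 3134/6 = 522.3333 ms
Proportion correct = 6/8
IES = 522.3333 / (6/8) = 696.444 ms

696 ms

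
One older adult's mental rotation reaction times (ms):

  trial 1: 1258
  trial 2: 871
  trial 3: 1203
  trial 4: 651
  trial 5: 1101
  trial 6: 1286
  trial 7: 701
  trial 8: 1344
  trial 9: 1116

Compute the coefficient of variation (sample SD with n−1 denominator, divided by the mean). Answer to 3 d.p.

0.243

n = 9, Σ = 9531, M = 1059.0000
Σ(x−M)² = 528076.000; s = √(528076.000/8) = 256.9231
CV = 256.9231 / 1059.0000 = 0.24261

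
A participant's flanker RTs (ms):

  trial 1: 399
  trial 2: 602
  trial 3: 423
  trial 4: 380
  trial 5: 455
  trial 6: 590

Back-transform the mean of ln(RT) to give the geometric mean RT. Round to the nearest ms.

ln(RT): 5.9890, 6.4003, 6.0474, 5.9402, 6.1203, 6.3801
Mean ln(RT) = 36.8772/6 = 6.14620
Geometric mean = exp(6.14620) = 466.94 ms

467 ms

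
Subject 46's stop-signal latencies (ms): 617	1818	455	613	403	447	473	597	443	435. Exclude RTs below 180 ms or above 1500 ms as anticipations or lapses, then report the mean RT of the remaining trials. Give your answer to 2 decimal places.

Excluded: 1818
Retained (n=9): Σ = 4483
Mean = 4483/9 = 498.1111

498.11 ms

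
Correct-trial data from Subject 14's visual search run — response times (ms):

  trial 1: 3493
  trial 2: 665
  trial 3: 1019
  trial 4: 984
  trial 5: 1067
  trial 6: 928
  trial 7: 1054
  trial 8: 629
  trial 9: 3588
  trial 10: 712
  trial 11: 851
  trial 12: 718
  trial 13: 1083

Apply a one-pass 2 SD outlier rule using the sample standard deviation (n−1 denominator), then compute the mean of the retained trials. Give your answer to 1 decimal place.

882.7 ms

n = 13, ΣRT = 16791, M = 1291.615
Σ(x−M)² = 12261909.08; s = √(12261909.08/12) = 1010.854
Cutoffs: 1291.615 ± 2·1010.854 → [-730.1, 3313.3]
Outside: 3493, 3588 → excluded.
Retained (n=11): Σ = 9710, mean = 9710/11 = 882.727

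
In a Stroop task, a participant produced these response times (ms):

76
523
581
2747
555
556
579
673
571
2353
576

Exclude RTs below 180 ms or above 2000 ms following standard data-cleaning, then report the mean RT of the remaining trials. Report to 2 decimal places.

Excluded: 76, 2353, 2747
Retained (n=8): Σ = 4614
Mean = 4614/8 = 576.7500

576.75 ms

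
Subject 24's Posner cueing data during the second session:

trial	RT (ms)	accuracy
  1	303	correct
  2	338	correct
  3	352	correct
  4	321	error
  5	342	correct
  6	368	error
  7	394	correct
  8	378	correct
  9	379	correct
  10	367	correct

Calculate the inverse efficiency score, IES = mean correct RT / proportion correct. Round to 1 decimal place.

445.8 ms

Correct trials (n=8): 303, 338, 352, 342, 394, 378, 379, 367
Mean correct RT = 2853/8 = 356.6250 ms
Proportion correct = 8/10
IES = 356.6250 / (8/10) = 445.781 ms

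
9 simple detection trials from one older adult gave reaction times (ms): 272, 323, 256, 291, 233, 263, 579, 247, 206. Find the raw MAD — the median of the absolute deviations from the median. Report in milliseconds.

Sorted: 206, 233, 247, 256, 263, 272, 291, 323, 579 → median = 263
|x − 263|: 9, 60, 7, 28, 30, 0, 316, 16, 57
Sorted deviations: 0, 7, 9, 16, 28, 30, 57, 60, 316 → MAD = 28

28 ms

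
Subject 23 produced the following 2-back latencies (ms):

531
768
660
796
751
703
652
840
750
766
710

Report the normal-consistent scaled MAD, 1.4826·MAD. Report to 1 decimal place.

68.2 ms

Sorted: 531, 652, 660, 703, 710, 750, 751, 766, 768, 796, 840 → median = 750
|x − 750| sorted: 0, 1, 16, 18, 40, 46, 47, 90, 90, 98, 219 → MAD = 46
Robust SD ≈ 1.4826 × 46 = 68.200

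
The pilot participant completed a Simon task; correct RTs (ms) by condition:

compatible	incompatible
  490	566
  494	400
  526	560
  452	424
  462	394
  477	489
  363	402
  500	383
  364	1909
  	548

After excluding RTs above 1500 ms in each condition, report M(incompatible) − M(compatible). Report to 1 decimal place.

4.2 ms

incompatible: exclude 1909
M(compatible) = 4128/9 = 458.667
M(incompatible) = 4166/9 = 462.889
Difference = 462.889 − 458.667 = 4.222 ms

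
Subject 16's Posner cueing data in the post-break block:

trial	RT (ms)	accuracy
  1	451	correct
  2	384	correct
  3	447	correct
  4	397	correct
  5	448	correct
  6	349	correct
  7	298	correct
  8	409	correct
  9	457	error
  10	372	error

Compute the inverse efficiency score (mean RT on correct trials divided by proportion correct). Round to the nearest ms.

Correct trials (n=8): 451, 384, 447, 397, 448, 349, 298, 409
Mean correct RT = 3183/8 = 397.8750 ms
Proportion correct = 8/10
IES = 397.8750 / (8/10) = 497.344 ms

497 ms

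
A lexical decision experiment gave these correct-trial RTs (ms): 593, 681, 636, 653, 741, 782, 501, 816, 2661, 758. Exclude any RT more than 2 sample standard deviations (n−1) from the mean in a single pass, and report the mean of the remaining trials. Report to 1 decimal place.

684.6 ms

n = 10, ΣRT = 8822, M = 882.200
Σ(x−M)² = 3596493.60; s = √(3596493.60/9) = 632.147
Cutoffs: 882.200 ± 2·632.147 → [-382.1, 2146.5]
Outside: 2661 → excluded.
Retained (n=9): Σ = 6161, mean = 6161/9 = 684.556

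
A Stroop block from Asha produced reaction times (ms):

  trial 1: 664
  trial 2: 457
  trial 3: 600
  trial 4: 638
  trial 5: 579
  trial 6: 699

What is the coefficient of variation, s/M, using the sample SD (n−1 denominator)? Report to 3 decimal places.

n = 6, Σ = 3637, M = 606.1667
Σ(x−M)² = 36002.833; s = √(36002.833/5) = 84.8562
CV = 84.8562 / 606.1667 = 0.13999

0.140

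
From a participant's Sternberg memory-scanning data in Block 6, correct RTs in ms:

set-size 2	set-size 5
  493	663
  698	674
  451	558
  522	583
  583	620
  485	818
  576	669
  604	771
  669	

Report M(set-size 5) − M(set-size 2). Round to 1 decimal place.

104.9 ms

M(set-size 2) = 5081/9 = 564.556
M(set-size 5) = 5356/8 = 669.500
Difference = 669.500 − 564.556 = 104.944 ms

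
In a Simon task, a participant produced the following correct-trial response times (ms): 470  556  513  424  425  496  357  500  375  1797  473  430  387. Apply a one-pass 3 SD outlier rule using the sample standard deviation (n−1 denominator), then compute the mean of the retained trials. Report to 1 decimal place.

450.5 ms

n = 13, ΣRT = 7203, M = 554.077
Σ(x−M)² = 1714286.92; s = √(1714286.92/12) = 377.965
Cutoffs: 554.077 ± 3·377.965 → [-579.8, 1688.0]
Outside: 1797 → excluded.
Retained (n=12): Σ = 5406, mean = 5406/12 = 450.500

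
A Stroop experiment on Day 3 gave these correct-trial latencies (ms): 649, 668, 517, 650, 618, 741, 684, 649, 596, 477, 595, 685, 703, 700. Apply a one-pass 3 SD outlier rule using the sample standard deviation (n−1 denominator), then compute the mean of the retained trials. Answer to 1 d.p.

638.0 ms

n = 14, ΣRT = 8932, M = 638.000
Σ(x−M)² = 68864.00; s = √(68864.00/13) = 72.782
Cutoffs: 638.000 ± 3·72.782 → [419.7, 856.3]
No RTs fall outside the cutoffs; all 14 retained. Mean = 8932/14 = 638.000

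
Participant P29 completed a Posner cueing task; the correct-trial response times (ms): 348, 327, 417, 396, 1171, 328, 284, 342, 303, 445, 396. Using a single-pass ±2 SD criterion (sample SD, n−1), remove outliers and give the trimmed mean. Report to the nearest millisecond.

359 ms

n = 11, ΣRT = 4757, M = 432.455
Σ(x−M)² = 624646.73; s = √(624646.73/10) = 249.929
Cutoffs: 432.455 ± 2·249.929 → [-67.4, 932.3]
Outside: 1171 → excluded.
Retained (n=10): Σ = 3586, mean = 3586/10 = 358.600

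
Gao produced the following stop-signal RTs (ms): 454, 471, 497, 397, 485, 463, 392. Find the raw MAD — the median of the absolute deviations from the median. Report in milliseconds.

22 ms

Sorted: 392, 397, 454, 463, 471, 485, 497 → median = 463
|x − 463|: 9, 8, 34, 66, 22, 0, 71
Sorted deviations: 0, 8, 9, 22, 34, 66, 71 → MAD = 22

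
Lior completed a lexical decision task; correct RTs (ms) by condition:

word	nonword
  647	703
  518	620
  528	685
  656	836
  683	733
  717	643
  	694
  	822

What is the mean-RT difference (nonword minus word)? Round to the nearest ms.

M(word) = 3749/6 = 624.833
M(nonword) = 5736/8 = 717.000
Difference = 717.000 − 624.833 = 92.167 ms

92 ms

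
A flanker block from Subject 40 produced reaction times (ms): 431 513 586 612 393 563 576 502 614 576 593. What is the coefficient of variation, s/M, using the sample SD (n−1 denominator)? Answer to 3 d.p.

0.136

n = 11, Σ = 5959, M = 541.7273
Σ(x−M)² = 54336.182; s = √(54336.182/10) = 73.7131
CV = 73.7131 / 541.7273 = 0.13607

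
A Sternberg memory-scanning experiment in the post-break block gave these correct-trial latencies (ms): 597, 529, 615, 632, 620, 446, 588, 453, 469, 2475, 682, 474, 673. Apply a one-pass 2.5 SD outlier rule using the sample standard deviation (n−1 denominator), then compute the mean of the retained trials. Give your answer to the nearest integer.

565 ms

n = 13, ΣRT = 9253, M = 711.769
Σ(x−M)² = 3450482.31; s = √(3450482.31/12) = 536.228
Cutoffs: 711.769 ± 2.5·536.228 → [-628.8, 2052.3]
Outside: 2475 → excluded.
Retained (n=12): Σ = 6778, mean = 6778/12 = 564.833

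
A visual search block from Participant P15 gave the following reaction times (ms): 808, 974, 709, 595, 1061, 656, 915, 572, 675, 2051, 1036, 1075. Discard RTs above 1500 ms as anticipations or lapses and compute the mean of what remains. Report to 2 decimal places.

825.09 ms

Excluded: 2051
Retained (n=11): Σ = 9076
Mean = 9076/11 = 825.0909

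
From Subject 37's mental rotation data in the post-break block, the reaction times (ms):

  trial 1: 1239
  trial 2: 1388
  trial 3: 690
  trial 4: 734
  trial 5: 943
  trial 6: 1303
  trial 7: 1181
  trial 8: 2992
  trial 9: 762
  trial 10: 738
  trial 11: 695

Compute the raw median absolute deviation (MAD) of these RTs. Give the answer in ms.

Sorted: 690, 695, 734, 738, 762, 943, 1181, 1239, 1303, 1388, 2992 → median = 943
|x − 943|: 296, 445, 253, 209, 0, 360, 238, 2049, 181, 205, 248
Sorted deviations: 0, 181, 205, 209, 238, 248, 253, 296, 360, 445, 2049 → MAD = 248

248 ms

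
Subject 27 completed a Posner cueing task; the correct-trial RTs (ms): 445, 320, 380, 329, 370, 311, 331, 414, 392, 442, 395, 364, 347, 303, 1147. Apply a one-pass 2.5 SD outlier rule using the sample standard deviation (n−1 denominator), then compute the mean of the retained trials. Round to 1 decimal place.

n = 15, ΣRT = 6290, M = 419.333
Σ(x−M)² = 595413.33; s = √(595413.33/14) = 206.227
Cutoffs: 419.333 ± 2.5·206.227 → [-96.2, 934.9]
Outside: 1147 → excluded.
Retained (n=14): Σ = 5143, mean = 5143/14 = 367.357

367.4 ms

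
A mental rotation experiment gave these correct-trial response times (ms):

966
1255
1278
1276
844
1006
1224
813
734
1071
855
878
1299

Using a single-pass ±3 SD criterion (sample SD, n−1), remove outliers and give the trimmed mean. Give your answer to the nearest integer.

n = 13, ΣRT = 13499, M = 1038.385
Σ(x−M)² = 511111.08; s = √(511111.08/12) = 206.380
Cutoffs: 1038.385 ± 3·206.380 → [419.2, 1657.5]
No RTs fall outside the cutoffs; all 13 retained. Mean = 13499/13 = 1038.385

1038 ms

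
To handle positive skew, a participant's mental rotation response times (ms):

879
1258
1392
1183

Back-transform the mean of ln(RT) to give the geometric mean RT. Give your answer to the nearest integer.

ln(RT): 6.7788, 7.1373, 7.2385, 7.0758
Mean ln(RT) = 28.2304/4 = 7.05759
Geometric mean = exp(7.05759) = 1161.64 ms

1162 ms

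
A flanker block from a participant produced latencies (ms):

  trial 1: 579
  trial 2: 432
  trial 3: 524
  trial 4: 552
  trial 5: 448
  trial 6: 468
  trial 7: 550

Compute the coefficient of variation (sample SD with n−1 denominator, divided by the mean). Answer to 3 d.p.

n = 7, Σ = 3553, M = 507.5714
Σ(x−M)² = 19971.714; s = √(19971.714/6) = 57.6942
CV = 57.6942 / 507.5714 = 0.11367

0.114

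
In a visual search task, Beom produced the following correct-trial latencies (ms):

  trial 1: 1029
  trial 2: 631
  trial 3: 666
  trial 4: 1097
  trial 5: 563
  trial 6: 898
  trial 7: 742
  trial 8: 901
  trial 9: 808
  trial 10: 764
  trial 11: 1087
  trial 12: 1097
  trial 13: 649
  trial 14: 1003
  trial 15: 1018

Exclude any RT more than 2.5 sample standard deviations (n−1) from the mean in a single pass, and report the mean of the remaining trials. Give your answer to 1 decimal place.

863.5 ms

n = 15, ΣRT = 12953, M = 863.533
Σ(x−M)² = 489429.73; s = √(489429.73/14) = 186.974
Cutoffs: 863.533 ± 2.5·186.974 → [396.1, 1331.0]
No RTs fall outside the cutoffs; all 15 retained. Mean = 12953/15 = 863.533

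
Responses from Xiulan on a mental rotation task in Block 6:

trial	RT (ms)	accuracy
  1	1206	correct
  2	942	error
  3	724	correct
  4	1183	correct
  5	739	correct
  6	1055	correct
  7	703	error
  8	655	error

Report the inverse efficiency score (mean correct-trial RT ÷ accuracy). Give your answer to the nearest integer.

1570 ms

Correct trials (n=5): 1206, 724, 1183, 739, 1055
Mean correct RT = 4907/5 = 981.4000 ms
Proportion correct = 5/8
IES = 981.4000 / (5/8) = 1570.240 ms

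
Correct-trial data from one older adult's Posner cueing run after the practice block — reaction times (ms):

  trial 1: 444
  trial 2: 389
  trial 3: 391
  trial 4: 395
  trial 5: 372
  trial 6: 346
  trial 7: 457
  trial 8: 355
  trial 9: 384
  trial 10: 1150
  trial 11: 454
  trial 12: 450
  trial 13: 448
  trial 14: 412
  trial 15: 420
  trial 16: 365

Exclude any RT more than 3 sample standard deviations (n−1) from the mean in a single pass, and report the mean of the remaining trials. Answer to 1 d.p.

n = 16, ΣRT = 7232, M = 452.000
Σ(x−M)² = 540118.00; s = √(540118.00/15) = 189.757
Cutoffs: 452.000 ± 3·189.757 → [-117.3, 1021.3]
Outside: 1150 → excluded.
Retained (n=15): Σ = 6082, mean = 6082/15 = 405.467

405.5 ms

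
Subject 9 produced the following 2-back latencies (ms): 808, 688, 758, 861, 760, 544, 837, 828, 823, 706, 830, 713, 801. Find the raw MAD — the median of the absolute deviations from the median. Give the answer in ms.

41 ms

Sorted: 544, 688, 706, 713, 758, 760, 801, 808, 823, 828, 830, 837, 861 → median = 801
|x − 801|: 7, 113, 43, 60, 41, 257, 36, 27, 22, 95, 29, 88, 0
Sorted deviations: 0, 7, 22, 27, 29, 36, 41, 43, 60, 88, 95, 113, 257 → MAD = 41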